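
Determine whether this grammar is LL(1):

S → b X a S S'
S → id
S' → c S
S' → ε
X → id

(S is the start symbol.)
No. Predict set conflict for S': { 'c' }

Relevant sets:
  FOLLOW(S') = { $, 'c' }

For S:
  PREDICT(S → b X a S S') = { 'b' }
  PREDICT(S → id) = { 'id' }
For S':
  PREDICT(S' → c S) = { 'c' }
  PREDICT(S' → ε) = { $, 'c' }
X has a single production, so nothing to check there.

Conflict found: Predict set conflict for S': { 'c' }
The grammar is NOT LL(1).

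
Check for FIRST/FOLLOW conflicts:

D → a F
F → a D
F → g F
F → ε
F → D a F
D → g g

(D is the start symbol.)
Yes. F → a D with FOLLOW(F) on { 'a' }; F → D a F with FOLLOW(F) on { 'a' }

A FIRST/FOLLOW conflict occurs when a non-terminal N has a nullable alternative N → β (β ⇒* ε) and another alternative N → α with FIRST(α) ∩ FOLLOW(N) ≠ ∅: on such a lookahead the parser cannot decide between expanding α and letting N vanish via β.

Nullable non-terminals: F.
FIRST sets used below: FIRST(D) = { 'a', 'g' }

F: nullable alternative(s) F → ε; FOLLOW(F) = { $, 'a' }
  F → a D: FIRST \ {ε} = { 'a' } — overlaps FOLLOW(F) on { 'a' }: CONFLICT
  F → g F: FIRST \ {ε} = { 'g' } — disjoint from FOLLOW(F)
  F → ε: FIRST \ {ε} = { } — this is the only nullable alternative, skip
  F → D a F: FIRST \ {ε} = { 'a', 'g' } — overlaps FOLLOW(F) on { 'a' }: CONFLICT

D has no nullable alternative, so no FIRST/FOLLOW check is needed there.

So the grammar has 2 FIRST/FOLLOW conflicts (marked CONFLICT above).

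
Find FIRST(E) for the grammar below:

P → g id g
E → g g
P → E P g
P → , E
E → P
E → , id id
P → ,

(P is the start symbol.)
{ ',', 'g' }

To compute FIRST(E), examine every production with E on the left-hand side, reading each right-hand side left to right until a non-nullable symbol is reached.

FIRST sets of the other non-terminals involved (by the same procedure, iterated to a fixed point):
  FIRST(P) = { ',', 'g' }

From E → g g:
  - g is a terminal: add 'g' and stop
From E → P:
  - P is a non-terminal: add FIRST(P) \ {ε} = { ',', 'g' }
    P is not nullable, so stop
From E → , id id:
  - ',' is a terminal: add ',' and stop

Collecting: FIRST(E) = { ',', 'g' }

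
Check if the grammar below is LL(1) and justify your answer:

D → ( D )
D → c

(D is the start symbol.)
For D:
  PREDICT(D → '(' D ')') = { '(' }
  PREDICT(D → c) = { 'c' }

All predict sets are disjoint. The grammar IS LL(1).

Answer: Yes, the grammar is LL(1).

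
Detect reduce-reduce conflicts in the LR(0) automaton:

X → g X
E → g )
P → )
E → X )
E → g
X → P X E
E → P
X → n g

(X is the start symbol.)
Yes — I13: [E → g ) .] vs [P → ) .]

Augment with X' → X and build the canonical LR(0) collection (I0 = CLOSURE({[X' → . X]}), then GOTO on every symbol after a dot until no new states appear). It has 15 states:
  I0: { [P → . )], [X → . P X E], [X → . g X], [X → . n g], [X' → . X] }  — shift
  I1: { [P → ) .] }  — reduce
  I2: { [P → . )], [X → . P X E], [X → . g X], [X → . n g], [X → P . X E] }  — shift
  I3: { [X' → X .] }  — accept
  I4: { [P → . )], [X → . P X E], [X → . g X], [X → . n g], [X → g . X] }  — shift
  I5: { [X → n . g] }  — shift
  I6: { [X → n g .] }  — reduce
  I7: { [X → g X .] }  — reduce
  I8: { [E → . P], [E → . X )], [E → . g )], [E → . g], [P → . )], [X → . P X E], [X → . g X], [X → . n g], [X → P X . E] }  — shift
  I9: { [X → P X E .] }  — reduce
  I10: { [E → P .], [P → . )], [X → . P X E], [X → . g X], [X → . n g], [X → P . X E] }  — shift, reduce
  I11: { [E → X . )] }  — shift
  I12: { [E → g . )], [E → g .], [P → . )], [X → . P X E], [X → . g X], [X → . n g], [X → g . X] }  — shift, reduce
  I13: { [E → g ) .], [P → ) .] }  — 2 reduces
  I14: { [E → X ) .] }  — reduce

I13 contains complete items [E → g ) .], [P → ) .] — reduce-reduce conflict.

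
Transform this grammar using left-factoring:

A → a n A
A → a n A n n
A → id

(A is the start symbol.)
A → a n A A'
A' → ε
A' → n n
A → id

Left-factoring transforms A → αβ₁ | αβ₂ into A → αA' and A' → β₁ | β₂
(α is the longest common prefix among the alternatives). Repeat until
no nonterminal has two alternatives with a common prefix.

Round 1: A has alternatives sharing prefix 'a n A'. Introduce A': A → a n A A'
  Add: A' → ε
  Add: A' → n n

No remaining common prefixes — done.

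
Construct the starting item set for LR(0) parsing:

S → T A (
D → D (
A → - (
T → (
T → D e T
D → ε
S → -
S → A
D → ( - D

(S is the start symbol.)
First, augment the grammar with S' → S
I₀ = CLOSURE({ [S' → . S] }):
  [S' → . S] has the dot before S: add [S → . T A (], [S → . -], [S → . A]
  [S → . T A (] has the dot before T: add [T → . (], [T → . D e T]
  [S → . A] has the dot before A: add [A → . - (]
  [T → . D e T] has the dot before D: add [D → . D (], [D → .], [D → . ( - D]
No further items can be added.

I₀ = { [A → . - (], [D → . ( - D], [D → . D (], [D → .], [S → . -], [S → . A], [S → . T A (], [S' → . S], [T → . (], [T → . D e T] }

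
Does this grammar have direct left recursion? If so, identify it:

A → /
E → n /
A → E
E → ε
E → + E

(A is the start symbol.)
A → /: starts with '/'
E → n /: starts with n
A → E: starts with E
E → ε: starts with ε
E → + E: starts with '+'

No direct left recursion found.

Answer: No direct left recursion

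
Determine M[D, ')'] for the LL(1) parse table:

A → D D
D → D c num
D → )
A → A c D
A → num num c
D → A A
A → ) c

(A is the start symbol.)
To find M[D, ')'], we find productions for D where ')' is in the predict set (PREDICT(N → α) = (FIRST(α) \ {ε}) ∪ (FOLLOW(N) if α ⇒* ε)).

Relevant sets:
  FIRST(D) = { ')', 'num' }
  FIRST(A) = { ')', 'num' }

D → D c num: PREDICT = { ')', 'num' }
  ')' is in predict set, so this production goes in M[D, ')']
D → ): PREDICT = { ')' }
  ')' is in predict set, so this production goes in M[D, ')']
D → A A: PREDICT = { ')', 'num' }
  ')' is in predict set, so this production goes in M[D, ')']

M[D, ')'] = D → D c num, D → ), D → A A  (a multiply-defined cell — the grammar is not LL(1))

Answer: D → D c num, D → ), D → A A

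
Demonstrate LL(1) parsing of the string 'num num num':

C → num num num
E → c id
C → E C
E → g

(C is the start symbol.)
Stack is shown with the top on the left.

Stack          Input          Action
------------------------------------
C $            num num num $  output C → num num num
num num num $  num num num $  match 'num'
num num $      num num $      match 'num'
num $          num $          match 'num'
$              $              accept

The string is accepted.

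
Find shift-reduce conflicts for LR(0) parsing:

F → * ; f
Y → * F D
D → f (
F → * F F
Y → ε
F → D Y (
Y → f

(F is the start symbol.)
A shift-reduce conflict occurs when an LR(0) state has both:
  - a complete (reduce) item [A → α .] (dot at the end), and
  - a shift item [B → β . c γ] (dot before a terminal).

Augment with F' → F and build the canonical LR(0) collection (I0 = CLOSURE({[F' → . F]}), then GOTO on every symbol after a dot until no new states appear). It has 16 states:
  I0: { [D → . f (], [F → . * ; f], [F → . * F F], [F → . D Y (], [F' → . F] }  — shift
  I1: { [D → . f (], [F → * . ; f], [F → * . F F], [F → . * ; f], [F → . * F F], [F → . D Y (] }  — shift
  I2: { [F → D . Y (], [Y → . * F D], [Y → . f], [Y → .] }  — shift, reduce
  I3: { [F' → F .] }  — accept
  I4: { [D → f . (] }  — shift
  I5: { [D → f ( .] }  — reduce
  I6: { [D → . f (], [F → . * ; f], [F → . * F F], [F → . D Y (], [Y → * . F D] }  — shift
  I7: { [F → D Y . (] }  — shift
  I8: { [Y → f .] }  — reduce
  I9: { [F → D Y ( .] }  — reduce
  I10: { [D → . f (], [Y → * F . D] }  — shift
  I11: { [Y → * F D .] }  — reduce
  I12: { [F → * ; . f] }  — shift
  I13: { [D → . f (], [F → * F . F], [F → . * ; f], [F → . * F F], [F → . D Y (] }  — shift
  I14: { [F → * F F .] }  — reduce
  I15: { [F → * ; f .] }  — reduce

I2 contains reduce item [Y → .] and shift items [Y → . * F D], [Y → . f] — shift-reduce conflict.

Answer: Yes — I2: [Y → .] vs [Y → . * F D]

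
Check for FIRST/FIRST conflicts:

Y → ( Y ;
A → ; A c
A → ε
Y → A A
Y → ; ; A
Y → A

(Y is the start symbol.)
A FIRST/FIRST conflict occurs when two productions N → α and N → β for the same non-terminal have FIRST(α) ∩ FIRST(β) ≠ ∅ (with ε ∈ FIRST of a nullable right-hand side, so two nullable alternatives also conflict).

FIRST sets of the non-terminals at (or reachable through a nullable prefix from) the front of some alternative:
  FIRST(A) = { ';', ε }

Productions for Y:
  Y → ( Y ;: FIRST = { '(' }
  Y → A A: FIRST = { ';', ε }
  Y → ; ; A: FIRST = { ';' }
  Y → A: FIRST = { ';', ε }
Productions for A:
  A → ; A c: FIRST = { ';' }
  A → ε: FIRST = { ε }

Conflict for Y: Y → A A and Y → ; ; A
  Overlap: { ';' }
Conflict for Y: Y → A A and Y → A
  Overlap: { ';', ε }
Conflict for Y: Y → ; ; A and Y → A
  Overlap: { ';' }

Answer: Yes. Y → A A / Y → ';' ';' A on { ';' }; Y → A A / Y → A on { ';', ε }; Y → ';' ';' A / Y → A on { ';' }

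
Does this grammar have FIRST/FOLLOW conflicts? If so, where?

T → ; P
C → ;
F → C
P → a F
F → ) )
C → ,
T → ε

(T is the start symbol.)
No FIRST/FOLLOW conflicts.

Nullable non-terminals: T.

T: nullable alternative(s) T → ε; FOLLOW(T) = { $ }
  T → ; P: FIRST \ {ε} = { ';' } — disjoint from FOLLOW(T)
  T → ε: FIRST \ {ε} = { } — this is the only nullable alternative, skip

C, F, P have no nullable alternative, so no FIRST/FOLLOW check is needed there.

No FIRST/FOLLOW conflicts found.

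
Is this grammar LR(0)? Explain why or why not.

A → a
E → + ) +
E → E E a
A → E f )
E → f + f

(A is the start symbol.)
Yes, the grammar is LR(0)

Augment with A' → A and build the canonical LR(0) collection (I0 = CLOSURE({[A' → . A]}), then GOTO on every symbol after a dot until no new states appear). It has 14 states:
  I0: { [A → . E f )], [A → . a], [A' → . A], [E → . + ) +], [E → . E E a], [E → . f + f] }  — shift
  I1: { [E → + . ) +] }  — shift
  I2: { [A' → A .] }  — accept
  I3: { [A → E . f )], [E → . + ) +], [E → . E E a], [E → . f + f], [E → E . E a] }  — shift
  I4: { [A → a .] }  — reduce
  I5: { [E → f . + f] }  — shift
  I6: { [E → f + . f] }  — shift
  I7: { [E → f + f .] }  — reduce
  I8: { [E → . + ) +], [E → . E E a], [E → . f + f], [E → E . E a], [E → E E . a] }  — shift
  I9: { [A → E f . )], [E → f . + f] }  — shift
  I10: { [A → E f ) .] }  — reduce
  I11: { [E → E E a .] }  — reduce
  I12: { [E → + ) . +] }  — shift
  I13: { [E → + ) + .] }  — reduce

Every state is either a pure shift/goto state or contains exactly one complete item and nothing to shift — no conflicts. The grammar is LR(0).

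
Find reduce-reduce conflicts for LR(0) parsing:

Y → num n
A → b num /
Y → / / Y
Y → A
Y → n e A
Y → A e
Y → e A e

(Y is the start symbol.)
No reduce-reduce conflicts

Augment with Y' → Y and build the canonical LR(0) collection (I0 = CLOSURE({[Y' → . Y]}), then GOTO on every symbol after a dot until no new states appear). It has 18 states:
  I0: { [A → . b num /], [Y → . / / Y], [Y → . A e], [Y → . A], [Y → . e A e], [Y → . n e A], [Y → . num n], [Y' → . Y] }  — shift
  I1: { [Y → / . / Y] }  — shift
  I2: { [Y → A . e], [Y → A .] }  — shift, reduce
  I3: { [Y' → Y .] }  — accept
  I4: { [A → b . num /] }  — shift
  I5: { [A → . b num /], [Y → e . A e] }  — shift
  I6: { [Y → n . e A] }  — shift
  I7: { [Y → num . n] }  — shift
  I8: { [Y → num n .] }  — reduce
  I9: { [A → . b num /], [Y → n e . A] }  — shift
  I10: { [Y → n e A .] }  — reduce
  I11: { [Y → e A . e] }  — shift
  I12: { [Y → e A e .] }  — reduce
  I13: { [A → b num . /] }  — shift
  I14: { [A → b num / .] }  — reduce
  I15: { [Y → A e .] }  — reduce
  I16: { [A → . b num /], [Y → . / / Y], [Y → . A e], [Y → . A], [Y → . e A e], [Y → . n e A], [Y → . num n], [Y → / / . Y] }  — shift
  I17: { [Y → / / Y .] }  — reduce

No state contains more than one complete item.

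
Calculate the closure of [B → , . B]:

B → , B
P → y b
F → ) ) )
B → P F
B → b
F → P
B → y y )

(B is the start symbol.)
Start with: [B → , . B]
  [B → , . B] has the dot before B: add [B → . , B], [B → . P F], [B → . b], [B → . y y )]
  [B → . P F] has the dot before P: add [P → . y b]
No further items can be added.

CLOSURE = { [B → , . B], [B → . , B], [B → . P F], [B → . b], [B → . y y )], [P → . y b] }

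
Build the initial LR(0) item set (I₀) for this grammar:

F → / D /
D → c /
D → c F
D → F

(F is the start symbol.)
{ [F → . / D /], [F' → . F] }

First, augment the grammar with F' → F
I₀ = CLOSURE({ [F' → . F] }):
  [F' → . F] has the dot before F: add [F → . / D /]
No further items can be added.

I₀ = { [F → . / D /], [F' → . F] }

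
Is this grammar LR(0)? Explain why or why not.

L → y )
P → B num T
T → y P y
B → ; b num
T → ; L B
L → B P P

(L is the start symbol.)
Yes, the grammar is LR(0)

A grammar is LR(0) if no state in the canonical LR(0) collection has:
  - both a shift item (dot before a terminal) and a complete item (shift-reduce conflict), or
  - two or more complete items (reduce-reduce conflict; the accept item [L' → L .] counts as a complete item here).

Augment with L' → L and build the canonical LR(0) collection (I0 = CLOSURE({[L' → . L]}), then GOTO on every symbol after a dot until no new states appear). It has 19 states:
  I0: { [B → . ; b num], [L → . B P P], [L → . y )], [L' → . L] }  — shift
  I1: { [B → ; . b num] }  — shift
  I2: { [B → . ; b num], [L → B . P P], [P → . B num T] }  — shift
  I3: { [L' → L .] }  — accept
  I4: { [L → y . )] }  — shift
  I5: { [L → y ) .] }  — reduce
  I6: { [P → B . num T] }  — shift
  I7: { [B → . ; b num], [L → B P . P], [P → . B num T] }  — shift
  I8: { [L → B P P .] }  — reduce
  I9: { [P → B num . T], [T → . ; L B], [T → . y P y] }  — shift
  I10: { [B → . ; b num], [L → . B P P], [L → . y )], [T → ; . L B] }  — shift
  I11: { [P → B num T .] }  — reduce
  I12: { [B → . ; b num], [P → . B num T], [T → y . P y] }  — shift
  I13: { [T → y P . y] }  — shift
  I14: { [T → y P y .] }  — reduce
  I15: { [B → . ; b num], [T → ; L . B] }  — shift
  I16: { [T → ; L B .] }  — reduce
  I17: { [B → ; b . num] }  — shift
  I18: { [B → ; b num .] }  — reduce

Every state is either a pure shift/goto state or contains exactly one complete item and nothing to shift — no conflicts. The grammar is LR(0).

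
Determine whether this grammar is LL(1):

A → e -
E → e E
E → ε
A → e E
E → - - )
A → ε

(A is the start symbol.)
No. Predict set conflict for A: { 'e' }

A grammar is LL(1) if for each non-terminal N with multiple productions, the predict sets of those productions are pairwise disjoint, where PREDICT(N → α) = (FIRST(α) \ {ε}) ∪ (FOLLOW(N) if α ⇒* ε).

Relevant sets:
  FOLLOW(A) = { $ }
  FOLLOW(E) = { $ }

For A:
  PREDICT(A → e '-') = { 'e' }
  PREDICT(A → e E) = { 'e' }
  PREDICT(A → ε) = { $ }
For E:
  PREDICT(E → e E) = { 'e' }
  PREDICT(E → ε) = { $ }
  PREDICT(E → '-' '-' ')') = { '-' }

Conflict found: Predict set conflict for A: { 'e' }
The grammar is NOT LL(1).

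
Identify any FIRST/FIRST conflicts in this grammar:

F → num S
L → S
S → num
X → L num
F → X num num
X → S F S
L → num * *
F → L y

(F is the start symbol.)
FIRST sets of the non-terminals at (or reachable through a nullable prefix from) the front of some alternative:
  FIRST(X) = { 'num' }
  FIRST(L) = { 'num' }
  FIRST(S) = { 'num' }

Productions for F:
  F → num S: FIRST = { 'num' }
  F → X num num: FIRST = { 'num' }
  F → L y: FIRST = { 'num' }
Productions for L:
  L → S: FIRST = { 'num' }
  L → num * *: FIRST = { 'num' }
Productions for X:
  X → L num: FIRST = { 'num' }
  X → S F S: FIRST = { 'num' }
S has only one production, so no FIRST/FIRST conflict is possible there.

Conflict for F: F → num S and F → X num num
  Overlap: { 'num' }
Conflict for F: F → num S and F → L y
  Overlap: { 'num' }
Conflict for F: F → X num num and F → L y
  Overlap: { 'num' }
Conflict for L: L → S and L → num * *
  Overlap: { 'num' }
Conflict for X: X → L num and X → S F S
  Overlap: { 'num' }

Answer: Yes. F → num S / F → X num num on { 'num' }; F → num S / F → L y on { 'num' }; F → X num num / F → L y on { 'num' }; L → S / L → num '*' '*' on { 'num' }; X → L num / X → S F S on { 'num' }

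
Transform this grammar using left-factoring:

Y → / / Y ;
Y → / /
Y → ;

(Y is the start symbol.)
Left-factoring transforms A → αβ₁ | αβ₂ into A → αA' and A' → β₁ | β₂
(α is the longest common prefix among the alternatives). Repeat until
no nonterminal has two alternatives with a common prefix.

Round 1: Y has alternatives sharing prefix '/ /'. Introduce Y': Y → / / Y'
  Add: Y' → Y ;
  Add: Y' → ε

No remaining common prefixes — done.

Resulting grammar:
Y → / / Y'
Y' → Y ;
Y' → ε
Y → ;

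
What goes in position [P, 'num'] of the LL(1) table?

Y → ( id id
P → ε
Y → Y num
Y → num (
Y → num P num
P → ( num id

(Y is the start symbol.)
P → ε

To find M[P, 'num'], we find productions for P where 'num' is in the predict set (PREDICT(N → α) = (FIRST(α) \ {ε}) ∪ (FOLLOW(N) if α ⇒* ε)).

Relevant sets:
  FOLLOW(P) = { 'num' }

P → ε: PREDICT = { 'num' }
  'num' is in predict set, so this production goes in M[P, 'num']
P → ( num id: PREDICT = { '(' }

M[P, 'num'] = P → ε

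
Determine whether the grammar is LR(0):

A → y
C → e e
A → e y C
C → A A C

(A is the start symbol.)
Augment with A' → A and build the canonical LR(0) collection (I0 = CLOSURE({[A' → . A]}), then GOTO on every symbol after a dot until no new states appear). It has 11 states:
  I0: { [A → . e y C], [A → . y], [A' → . A] }  — shift
  I1: { [A' → A .] }  — accept
  I2: { [A → e . y C] }  — shift
  I3: { [A → y .] }  — reduce
  I4: { [A → . e y C], [A → . y], [A → e y . C], [C → . A A C], [C → . e e] }  — shift
  I5: { [A → . e y C], [A → . y], [C → A . A C] }  — shift
  I6: { [A → e y C .] }  — reduce
  I7: { [A → e . y C], [C → e . e] }  — shift
  I8: { [C → e e .] }  — reduce
  I9: { [A → . e y C], [A → . y], [C → . A A C], [C → . e e], [C → A A . C] }  — shift
  I10: { [C → A A C .] }  — reduce

Every state is either a pure shift/goto state or contains exactly one complete item and nothing to shift — no conflicts. The grammar is LR(0).

Answer: Yes, the grammar is LR(0)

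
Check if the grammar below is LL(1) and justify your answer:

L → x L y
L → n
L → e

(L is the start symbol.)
Yes, the grammar is LL(1).

A grammar is LL(1) if for each non-terminal N with multiple productions, the predict sets of those productions are pairwise disjoint, where PREDICT(N → α) = (FIRST(α) \ {ε}) ∪ (FOLLOW(N) if α ⇒* ε).

For L:
  PREDICT(L → x L y) = { 'x' }
  PREDICT(L → n) = { 'n' }
  PREDICT(L → e) = { 'e' }

All predict sets are disjoint. The grammar IS LL(1).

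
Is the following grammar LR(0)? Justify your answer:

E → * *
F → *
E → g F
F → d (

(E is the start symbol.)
Augment with E' → E and build the canonical LR(0) collection (I0 = CLOSURE({[E' → . E]}), then GOTO on every symbol after a dot until no new states appear). It has 9 states:
  I0: { [E → . * *], [E → . g F], [E' → . E] }  — shift
  I1: { [E → * . *] }  — shift
  I2: { [E' → E .] }  — accept
  I3: { [E → g . F], [F → . *], [F → . d (] }  — shift
  I4: { [F → * .] }  — reduce
  I5: { [E → g F .] }  — reduce
  I6: { [F → d . (] }  — shift
  I7: { [F → d ( .] }  — reduce
  I8: { [E → * * .] }  — reduce

Every state is either a pure shift/goto state or contains exactly one complete item and nothing to shift — no conflicts. The grammar is LR(0).

Answer: Yes, the grammar is LR(0)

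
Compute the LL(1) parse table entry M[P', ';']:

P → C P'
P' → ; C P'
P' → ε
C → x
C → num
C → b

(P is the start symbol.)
P' → ; C P'

To find M[P', ';'], we find productions for P' where ';' is in the predict set (PREDICT(N → α) = (FIRST(α) \ {ε}) ∪ (FOLLOW(N) if α ⇒* ε)).

Relevant sets:
  FOLLOW(P') = { $ }

P' → ; C P': PREDICT = { ';' }
  ';' is in predict set, so this production goes in M[P', ';']
P' → ε: PREDICT = { $ }

M[P', ';'] = P' → ; C P'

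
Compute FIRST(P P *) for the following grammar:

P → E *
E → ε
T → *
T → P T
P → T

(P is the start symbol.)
{ '*' }

FIRST sets of the non-terminals involved (from the grammar, by fixed-point iteration):
  FIRST(P) = { '*' }

To compute FIRST(P P *), process the symbols left to right:
Symbol P is a non-terminal. Add FIRST(P) \ {ε} = { '*' }
P is not nullable (ε ∉ FIRST(P)), so stop here.
FIRST(P P *) = { '*' }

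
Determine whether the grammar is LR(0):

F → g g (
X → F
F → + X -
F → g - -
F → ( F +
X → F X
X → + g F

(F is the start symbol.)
Augment with F' → F and build the canonical LR(0) collection (I0 = CLOSURE({[F' → . F]}), then GOTO on every symbol after a dot until no new states appear). It has 19 states:
  I0: { [F → . ( F +], [F → . + X -], [F → . g - -], [F → . g g (], [F' → . F] }  — shift
  I1: { [F → ( . F +], [F → . ( F +], [F → . + X -], [F → . g - -], [F → . g g (] }  — shift
  I2: { [F → + . X -], [F → . ( F +], [F → . + X -], [F → . g - -], [F → . g g (], [X → . + g F], [X → . F X], [X → . F] }  — shift
  I3: { [F' → F .] }  — accept
  I4: { [F → g . - -], [F → g . g (] }  — shift
  I5: { [F → g - . -] }  — shift
  I6: { [F → g g . (] }  — shift
  I7: { [F → g g ( .] }  — reduce
  I8: { [F → g - - .] }  — reduce
  I9: { [F → + . X -], [F → . ( F +], [F → . + X -], [F → . g - -], [F → . g g (], [X → + . g F], [X → . + g F], [X → . F X], [X → . F] }  — shift
  I10: { [F → . ( F +], [F → . + X -], [F → . g - -], [F → . g g (], [X → . + g F], [X → . F X], [X → . F], [X → F . X], [X → F .] }  — shift, reduce
  I11: { [F → + X . -] }  — shift
  I12: { [F → + X - .] }  — reduce
  I13: { [X → F X .] }  — reduce
  I14: { [F → . ( F +], [F → . + X -], [F → . g - -], [F → . g g (], [F → g . - -], [F → g . g (], [X → + g . F] }  — shift
  I15: { [X → + g F .] }  — reduce
  I16: { [F → g . - -], [F → g . g (], [F → g g . (] }  — shift
  I17: { [F → ( F . +] }  — shift
  I18: { [F → ( F + .] }  — reduce

Conflict in state I10:
  Shift-reduce conflict between [X → F .] and [F → . ( F +]
So the grammar is NOT LR(0).

Answer: No. Shift-reduce conflict between [X → F .] and [F → . ( F +]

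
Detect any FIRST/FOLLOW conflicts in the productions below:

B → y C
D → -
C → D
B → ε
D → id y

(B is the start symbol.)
Nullable non-terminals: B.

B: nullable alternative(s) B → ε; FOLLOW(B) = { $ }
  B → y C: FIRST \ {ε} = { 'y' } — disjoint from FOLLOW(B)
  B → ε: FIRST \ {ε} = { } — this is the only nullable alternative, skip

C, D have no nullable alternative, so no FIRST/FOLLOW check is needed there.

No FIRST/FOLLOW conflicts found.

Answer: No FIRST/FOLLOW conflicts.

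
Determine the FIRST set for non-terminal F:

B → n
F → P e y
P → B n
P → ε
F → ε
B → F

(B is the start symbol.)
To compute FIRST(F), examine every production with F on the left-hand side, reading each right-hand side left to right until a non-nullable symbol is reached.

FIRST sets of the other non-terminals involved (by the same procedure, iterated to a fixed point):
  FIRST(P) = { 'e', 'n', ε }

From F → P e y:
  - P is a non-terminal: add FIRST(P) \ {ε} = { 'e', 'n' }
    P is nullable, so continue to the next symbol
  - e is a terminal: add 'e' and stop
From F → ε:
  - ε-production, so ε ∈ FIRST(F)

Collecting: FIRST(F) = { 'e', 'n', ε }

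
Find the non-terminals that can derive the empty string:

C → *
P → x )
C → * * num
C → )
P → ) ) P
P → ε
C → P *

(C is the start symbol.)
{ 'P' }

A non-terminal is nullable if it can derive ε (the empty string): either it has an ε-production, or it has a production whose right-hand side consists entirely of nullable non-terminals.

ε-productions: P → ε
So P is immediately nullable.
No further non-terminal can be added: every production for the remaining non-terminals contains a terminal or a non-nullable non-terminal.
Nullable = { 'P' }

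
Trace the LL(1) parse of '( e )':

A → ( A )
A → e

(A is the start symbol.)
LL(1) parsing maintains a stack (initially the start symbol over $) and the input. At each step: if the stack top is a terminal, match it against the current input token; if it is a non-terminal N, replace it with the RHS of M[N, lookahead] (the unique production whose predict set contains the lookahead).

Stack is shown with the top on the left.

Stack    Input    Action
------------------------
A $      ( e ) $  output A → ( A )
( A ) $  ( e ) $  match '('
A ) $    e ) $    output A → e
e ) $    e ) $    match 'e'
) $      ) $      match ')'
$        $        accept

The string is accepted.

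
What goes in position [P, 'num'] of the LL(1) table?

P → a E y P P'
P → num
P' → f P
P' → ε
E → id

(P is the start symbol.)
To find M[P, 'num'], we find productions for P where 'num' is in the predict set (PREDICT(N → α) = (FIRST(α) \ {ε}) ∪ (FOLLOW(N) if α ⇒* ε)).

P → a E y P P': PREDICT = { 'a' }
P → num: PREDICT = { 'num' }
  'num' is in predict set, so this production goes in M[P, 'num']

M[P, 'num'] = P → num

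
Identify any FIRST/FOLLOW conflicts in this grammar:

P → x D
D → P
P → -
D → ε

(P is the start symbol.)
No FIRST/FOLLOW conflicts.

Nullable non-terminals: D.
FIRST sets used below: FIRST(P) = { '-', 'x' }

D: nullable alternative(s) D → ε; FOLLOW(D) = { $ }
  D → P: FIRST \ {ε} = { '-', 'x' } — disjoint from FOLLOW(D)
  D → ε: FIRST \ {ε} = { } — this is the only nullable alternative, skip

P has no nullable alternative, so no FIRST/FOLLOW check is needed there.

No FIRST/FOLLOW conflicts found.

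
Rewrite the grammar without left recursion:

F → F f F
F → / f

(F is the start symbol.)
F → / f F'
F' → f F F'
F' → ε

F is directly left-recursive. The standard transformation for
  A → A α₁ | ... | A α_m | β₁ | ... | β_n
is
  A  → β₁ A' | ... | β_n A'
  A' → α₁ A' | ... | α_m A' | ε

F → / f becomes F → / f F'
F → F f F becomes F' → f F F'
Add F' → ε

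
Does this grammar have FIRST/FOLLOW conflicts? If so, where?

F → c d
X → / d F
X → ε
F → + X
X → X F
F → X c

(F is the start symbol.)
A FIRST/FOLLOW conflict occurs when a non-terminal N has a nullable alternative N → β (β ⇒* ε) and another alternative N → α with FIRST(α) ∩ FOLLOW(N) ≠ ∅: on such a lookahead the parser cannot decide between expanding α and letting N vanish via β.

Nullable non-terminals: X.
FIRST sets used below: FIRST(X) = { '+', '/', 'c', ε }, FIRST(F) = { '+', '/', 'c' }

X: nullable alternative(s) X → ε; FOLLOW(X) = { $, '+', '/', 'c' }
  X → / d F: FIRST \ {ε} = { '/' } — overlaps FOLLOW(X) on { '/' }: CONFLICT
  X → ε: FIRST \ {ε} = { } — this is the only nullable alternative, skip
  X → X F: FIRST \ {ε} = { '+', '/', 'c' } — overlaps FOLLOW(X) on { '+', '/', 'c' }: CONFLICT

F has no nullable alternative, so no FIRST/FOLLOW check is needed there.

So the grammar has 2 FIRST/FOLLOW conflicts (marked CONFLICT above).

Answer: Yes. X → '/' d F with FOLLOW(X) on { '/' }; X → X F with FOLLOW(X) on { '+', '/', 'c' }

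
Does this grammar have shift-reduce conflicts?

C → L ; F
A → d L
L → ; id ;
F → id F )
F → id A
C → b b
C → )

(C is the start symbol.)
No shift-reduce conflicts

Augment with C' → C and build the canonical LR(0) collection (I0 = CLOSURE({[C' → . C]}), then GOTO on every symbol after a dot until no new states appear). It has 17 states:
  I0: { [C → . )], [C → . L ; F], [C → . b b], [C' → . C], [L → . ; id ;] }  — shift
  I1: { [C → ) .] }  — reduce
  I2: { [L → ; . id ;] }  — shift
  I3: { [C' → C .] }  — accept
  I4: { [C → L . ; F] }  — shift
  I5: { [C → b . b] }  — shift
  I6: { [C → b b .] }  — reduce
  I7: { [C → L ; . F], [F → . id A], [F → . id F )] }  — shift
  I8: { [C → L ; F .] }  — reduce
  I9: { [A → . d L], [F → . id A], [F → . id F )], [F → id . A], [F → id . F )] }  — shift
  I10: { [F → id A .] }  — reduce
  I11: { [F → id F . )] }  — shift
  I12: { [A → d . L], [L → . ; id ;] }  — shift
  I13: { [A → d L .] }  — reduce
  I14: { [F → id F ) .] }  — reduce
  I15: { [L → ; id . ;] }  — shift
  I16: { [L → ; id ; .] }  — reduce

No state contains both a complete item and a shift item.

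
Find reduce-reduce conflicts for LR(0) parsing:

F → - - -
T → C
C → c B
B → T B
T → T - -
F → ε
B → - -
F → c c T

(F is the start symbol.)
A reduce-reduce conflict occurs when an LR(0) state has two complete items [A → α .] and [B → β .] — both call for a reduction, and with no lookahead the parser cannot choose between them.

Augment with F' → F and build the canonical LR(0) collection (I0 = CLOSURE({[F' → . F]}), then GOTO on every symbol after a dot until no new states appear). It has 19 states:
  I0: { [F → . - - -], [F → . c c T], [F → .], [F' → . F] }  — shift, reduce
  I1: { [F → - . - -] }  — shift
  I2: { [F' → F .] }  — accept
  I3: { [F → c . c T] }  — shift
  I4: { [C → . c B], [F → c c . T], [T → . C], [T → . T - -] }  — shift
  I5: { [T → C .] }  — reduce
  I6: { [F → c c T .], [T → T . - -] }  — shift, reduce
  I7: { [B → . - -], [B → . T B], [C → . c B], [C → c . B], [T → . C], [T → . T - -] }  — shift
  I8: { [B → - . -] }  — shift
  I9: { [C → c B .] }  — reduce
  I10: { [B → . - -], [B → . T B], [B → T . B], [C → . c B], [T → . C], [T → . T - -], [T → T . - -] }  — shift
  I11: { [B → - . -], [T → T - . -] }  — shift
  I12: { [B → T B .] }  — reduce
  I13: { [B → - - .], [T → T - - .] }  — 2 reduces
  I14: { [B → - - .] }  — reduce
  I15: { [T → T - . -] }  — shift
  I16: { [T → T - - .] }  — reduce
  I17: { [F → - - . -] }  — shift
  I18: { [F → - - - .] }  — reduce

I13 contains complete items [B → - - .], [T → T - - .] — reduce-reduce conflict.

Answer: Yes — I13: [B → - - .] vs [T → T - - .]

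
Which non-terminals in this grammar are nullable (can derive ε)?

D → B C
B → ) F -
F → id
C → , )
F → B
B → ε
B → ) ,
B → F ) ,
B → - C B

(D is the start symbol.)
ε-productions: B → ε
So B is immediately nullable.
F → B: every symbol on the right is nullable, so F is nullable too.
No further non-terminal can be added: every production for the remaining non-terminals contains a terminal or a non-nullable non-terminal.
Nullable = { 'B', 'F' }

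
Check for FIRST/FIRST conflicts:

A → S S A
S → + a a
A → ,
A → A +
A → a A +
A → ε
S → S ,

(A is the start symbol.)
Yes. A → S S A / A → A '+' on { '+' }; A → ',' / A → A '+' on { ',' }; A → A '+' / A → a A '+' on { 'a' }; S → '+' a a / S → S ',' on { '+' }

FIRST sets of the non-terminals at (or reachable through a nullable prefix from) the front of some alternative:
  FIRST(S) = { '+' }
  FIRST(A) = { '+', ',', 'a', ε }

Productions for A:
  A → S S A: FIRST = { '+' }
  A → ,: FIRST = { ',' }
  A → A +: FIRST = { '+', ',', 'a' }
  A → a A +: FIRST = { 'a' }
  A → ε: FIRST = { ε }
Productions for S:
  S → + a a: FIRST = { '+' }
  S → S ,: FIRST = { '+' }

Conflict for A: A → S S A and A → A +
  Overlap: { '+' }
Conflict for A: A → , and A → A +
  Overlap: { ',' }
Conflict for A: A → A + and A → a A +
  Overlap: { 'a' }
Conflict for S: S → + a a and S → S ,
  Overlap: { '+' }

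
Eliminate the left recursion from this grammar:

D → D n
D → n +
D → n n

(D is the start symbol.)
D → n + D'
D → n n D'
D' → n D'
D' → ε

D is directly left-recursive. The standard transformation for
  A → A α₁ | ... | A α_m | β₁ | ... | β_n
is
  A  → β₁ A' | ... | β_n A'
  A' → α₁ A' | ... | α_m A' | ε

D → n + becomes D → n + D'
D → n n becomes D → n n D'
D → D n becomes D' → n D'
Add D' → ε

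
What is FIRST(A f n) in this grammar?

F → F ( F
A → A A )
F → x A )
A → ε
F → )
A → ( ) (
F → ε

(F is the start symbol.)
{ '(', ')', 'f' }

FIRST sets of the non-terminals involved (from the grammar, by fixed-point iteration):
  FIRST(A) = { '(', ')', ε }

To compute FIRST(A f n), process the symbols left to right:
Symbol A is a non-terminal. Add FIRST(A) \ {ε} = { '(', ')' }
A is nullable (ε ∈ FIRST(A)), continue to the next symbol.
Symbol f is a terminal. Add 'f' and stop.
FIRST(A f n) = { '(', ')', 'f' }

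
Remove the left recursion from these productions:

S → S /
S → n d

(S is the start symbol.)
S → n d S'
S' → / S'
S' → ε

S is directly left-recursive. The standard transformation for
  A → A α₁ | ... | A α_m | β₁ | ... | β_n
is
  A  → β₁ A' | ... | β_n A'
  A' → α₁ A' | ... | α_m A' | ε

S → n d becomes S → n d S'
S → S / becomes S' → / S'
Add S' → ε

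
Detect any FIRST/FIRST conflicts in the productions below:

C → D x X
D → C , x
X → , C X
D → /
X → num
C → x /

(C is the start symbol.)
Yes. C → D x X / C → x '/' on { 'x' }; D → C ',' x / D → '/' on { '/' }

A FIRST/FIRST conflict occurs when two productions N → α and N → β for the same non-terminal have FIRST(α) ∩ FIRST(β) ≠ ∅ (with ε ∈ FIRST of a nullable right-hand side, so two nullable alternatives also conflict).

FIRST sets of the non-terminals at (or reachable through a nullable prefix from) the front of some alternative:
  FIRST(D) = { '/', 'x' }
  FIRST(C) = { '/', 'x' }

Productions for C:
  C → D x X: FIRST = { '/', 'x' }
  C → x /: FIRST = { 'x' }
Productions for D:
  D → C , x: FIRST = { '/', 'x' }
  D → /: FIRST = { '/' }
Productions for X:
  X → , C X: FIRST = { ',' }
  X → num: FIRST = { 'num' }

Conflict for C: C → D x X and C → x /
  Overlap: { 'x' }
Conflict for D: D → C , x and D → /
  Overlap: { '/' }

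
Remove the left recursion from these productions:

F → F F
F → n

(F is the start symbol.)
F is directly left-recursive. The standard transformation for
  A → A α₁ | ... | A α_m | β₁ | ... | β_n
is
  A  → β₁ A' | ... | β_n A'
  A' → α₁ A' | ... | α_m A' | ε

F → n becomes F → n F'
F → F F becomes F' → F F'
Add F' → ε

Resulting grammar:
F → n F'
F' → F F'
F' → ε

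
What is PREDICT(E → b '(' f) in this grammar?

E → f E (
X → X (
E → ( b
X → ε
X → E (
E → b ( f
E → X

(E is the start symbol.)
{ 'b' }

PREDICT(E → b '(' f) = (FIRST(RHS) \ {ε}) ∪ (FOLLOW(E) if ε ∈ FIRST(RHS), i.e. RHS ⇒* ε)
FIRST(b '(' f) = { 'b' }
ε ∉ FIRST(b '(' f), so FOLLOW(E) is not added.
PREDICT(E → b '(' f) = { 'b' }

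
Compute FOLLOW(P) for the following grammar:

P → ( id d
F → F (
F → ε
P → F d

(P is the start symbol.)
{ $ }

P is the start symbol, so $ ∈ FOLLOW(P).
P does not occur on any right-hand side.

Taking the union: FOLLOW(P) = { $ }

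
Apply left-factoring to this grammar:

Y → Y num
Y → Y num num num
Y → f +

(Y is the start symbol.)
Y → Y num Y'
Y' → ε
Y' → num num
Y → f +

Left-factoring transforms A → αβ₁ | αβ₂ into A → αA' and A' → β₁ | β₂
(α is the longest common prefix among the alternatives). Repeat until
no nonterminal has two alternatives with a common prefix.

Round 1: Y has alternatives sharing prefix 'Y num'. Introduce Y': Y → Y num Y'
  Add: Y' → ε
  Add: Y' → num num

No remaining common prefixes — done.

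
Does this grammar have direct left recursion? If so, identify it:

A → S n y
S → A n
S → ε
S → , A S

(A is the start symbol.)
Direct left recursion occurs when N → N α for some non-terminal N (the right-hand side begins with the left-hand side itself).

A → S n y: starts with S
S → A n: starts with A
S → ε: starts with ε
S → , A S: starts with ','

No direct left recursion found.

Answer: No direct left recursion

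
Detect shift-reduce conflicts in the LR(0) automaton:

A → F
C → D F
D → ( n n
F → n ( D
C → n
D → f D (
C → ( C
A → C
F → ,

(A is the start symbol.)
Augment with A' → A and build the canonical LR(0) collection (I0 = CLOSURE({[A' → . A]}), then GOTO on every symbol after a dot until no new states appear). It has 20 states:
  I0: { [A → . C], [A → . F], [A' → . A], [C → . ( C], [C → . D F], [C → . n], [D → . ( n n], [D → . f D (], [F → . ,], [F → . n ( D] }  — shift
  I1: { [C → ( . C], [C → . ( C], [C → . D F], [C → . n], [D → ( . n n], [D → . ( n n], [D → . f D (] }  — shift
  I2: { [F → , .] }  — reduce
  I3: { [A' → A .] }  — accept
  I4: { [A → C .] }  — reduce
  I5: { [C → D . F], [F → . ,], [F → . n ( D] }  — shift
  I6: { [A → F .] }  — reduce
  I7: { [D → . ( n n], [D → . f D (], [D → f . D (] }  — shift
  I8: { [C → n .], [F → n . ( D] }  — shift, reduce
  I9: { [D → . ( n n], [D → . f D (], [F → n ( . D] }  — shift
  I10: { [D → ( . n n] }  — shift
  I11: { [F → n ( D .] }  — reduce
  I12: { [D → ( n . n] }  — shift
  I13: { [D → ( n n .] }  — reduce
  I14: { [D → f D . (] }  — shift
  I15: { [D → f D ( .] }  — reduce
  I16: { [C → D F .] }  — reduce
  I17: { [F → n . ( D] }  — shift
  I18: { [C → ( C .] }  — reduce
  I19: { [C → n .], [D → ( n . n] }  — shift, reduce

I8 contains reduce item [C → n .] and shift item [F → n . ( D] — shift-reduce conflict.
I19 contains reduce item [C → n .] and shift item [D → ( n . n] — shift-reduce conflict.

Answer: Yes — I8: [C → n .] vs [F → n . ( D]; I19: [C → n .] vs [D → ( n . n]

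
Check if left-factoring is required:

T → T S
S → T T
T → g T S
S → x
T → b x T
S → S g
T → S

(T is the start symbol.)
Left-factoring is needed when two productions for the same non-terminal
share a common prefix on the right-hand side.

Productions for T:
  T → T S
  T → g T S
  T → b x T
  T → S
Productions for S:
  S → T T
  S → x
  S → S g

No common prefixes found.

Answer: No, left-factoring is not needed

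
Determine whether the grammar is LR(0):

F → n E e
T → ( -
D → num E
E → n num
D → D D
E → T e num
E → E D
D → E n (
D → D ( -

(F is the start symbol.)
No. Shift-reduce conflict between [E → E D .] and [D → D . ( -]

A grammar is LR(0) if no state in the canonical LR(0) collection has:
  - both a shift item (dot before a terminal) and a complete item (shift-reduce conflict), or
  - two or more complete items (reduce-reduce conflict; the accept item [F' → F .] counts as a complete item here).

Augment with F' → F and build the canonical LR(0) collection (I0 = CLOSURE({[F' → . F]}), then GOTO on every symbol after a dot until no new states appear). It has 21 states:
  I0: { [F → . n E e], [F' → . F] }  — shift
  I1: { [F' → F .] }  — accept
  I2: { [E → . E D], [E → . T e num], [E → . n num], [F → n . E e], [T → . ( -] }  — shift
  I3: { [T → ( . -] }  — shift
  I4: { [D → . D ( -], [D → . D D], [D → . E n (], [D → . num E], [E → . E D], [E → . T e num], [E → . n num], [E → E . D], [F → n E . e], [T → . ( -] }  — shift
  I5: { [E → T . e num] }  — shift
  I6: { [E → n . num] }  — shift
  I7: { [E → n num .] }  — reduce
  I8: { [E → T e . num] }  — shift
  I9: { [E → T e num .] }  — reduce
  I10: { [D → . D ( -], [D → . D D], [D → . E n (], [D → . num E], [D → D . ( -], [D → D . D], [E → . E D], [E → . T e num], [E → . n num], [E → E D .], [T → . ( -] }  — shift, reduce
  I11: { [D → . D ( -], [D → . D D], [D → . E n (], [D → . num E], [D → E . n (], [E → . E D], [E → . T e num], [E → . n num], [E → E . D], [T → . ( -] }  — shift
  I12: { [F → n E e .] }  — reduce
  I13: { [D → num . E], [E → . E D], [E → . T e num], [E → . n num], [T → . ( -] }  — shift
  I14: { [D → . D ( -], [D → . D D], [D → . E n (], [D → . num E], [D → num E .], [E → . E D], [E → . T e num], [E → . n num], [E → E . D], [T → . ( -] }  — shift, reduce
  I15: { [D → E n . (], [E → n . num] }  — shift
  I16: { [D → E n ( .] }  — reduce
  I17: { [D → D ( . -], [T → ( . -] }  — shift
  I18: { [D → . D ( -], [D → . D D], [D → . E n (], [D → . num E], [D → D . ( -], [D → D . D], [D → D D .], [E → . E D], [E → . T e num], [E → . n num], [T → . ( -] }  — shift, reduce
  I19: { [D → D ( - .], [T → ( - .] }  — 2 reduces
  I20: { [T → ( - .] }  — reduce

Conflict in state I10:
  Shift-reduce conflict between [E → E D .] and [D → D . ( -]
So the grammar is NOT LR(0).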